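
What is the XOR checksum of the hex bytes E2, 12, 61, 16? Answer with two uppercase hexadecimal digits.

87

XOR the bytes together:
  start with 0xE2
  0xE2 ⊕ 0x12 = 0xF0
  0xF0 ⊕ 0x61 = 0x91
  0x91 ⊕ 0x16 = 0x87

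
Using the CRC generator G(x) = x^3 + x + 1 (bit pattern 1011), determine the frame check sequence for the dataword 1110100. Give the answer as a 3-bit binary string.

Append 3 zeros: 1110100000. Divide by 1011 (XOR where the leading bit is 1):
  pos 0: 1110 XOR 1011 = 0101
  pos 1: 1011 XOR 1011 = 0000
Remainder (last 3 bits) = 000. This is the CRC / FCS.

000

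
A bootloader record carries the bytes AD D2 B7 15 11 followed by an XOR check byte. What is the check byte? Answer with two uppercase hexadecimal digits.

XOR the bytes together:
  start with 0xAD
  0xAD ⊕ 0xD2 = 0x7F
  0x7F ⊕ 0xB7 = 0xC8
  0xC8 ⊕ 0x15 = 0xDD
  0xDD ⊕ 0x11 = 0xCC

CC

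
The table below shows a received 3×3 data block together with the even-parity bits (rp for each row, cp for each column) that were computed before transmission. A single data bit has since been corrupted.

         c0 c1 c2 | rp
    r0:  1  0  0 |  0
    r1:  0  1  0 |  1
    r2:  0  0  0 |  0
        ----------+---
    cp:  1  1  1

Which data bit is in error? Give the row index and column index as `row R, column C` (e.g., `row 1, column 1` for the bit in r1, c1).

Recompute each row's even parity and compare to rp:
  r0: data parity 1, sent rp 0 → mismatch
  r1: data parity 1, sent rp 1 → ok
  r2: data parity 0, sent rp 0 → ok
Recompute each column's even parity and compare to cp:
  c0: data parity 1, sent cp 1 → ok
  c1: data parity 1, sent cp 1 → ok
  c2: data parity 0, sent cp 1 → mismatch
Exactly one row (r0) and one column (c2) fail → the flipped bit is at their intersection.

row 0, column 2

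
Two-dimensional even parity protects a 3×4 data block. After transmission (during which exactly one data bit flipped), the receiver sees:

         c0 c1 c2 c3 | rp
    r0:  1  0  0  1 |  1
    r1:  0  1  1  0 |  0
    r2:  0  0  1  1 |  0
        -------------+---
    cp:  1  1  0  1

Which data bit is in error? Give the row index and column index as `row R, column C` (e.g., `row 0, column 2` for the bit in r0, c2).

Recompute each row's even parity and compare to rp:
  r0: data parity 0, sent rp 1 → mismatch
  r1: data parity 0, sent rp 0 → ok
  r2: data parity 0, sent rp 0 → ok
Recompute each column's even parity and compare to cp:
  c0: data parity 1, sent cp 1 → ok
  c1: data parity 1, sent cp 1 → ok
  c2: data parity 0, sent cp 0 → ok
  c3: data parity 0, sent cp 1 → mismatch
Exactly one row (r0) and one column (c3) fail → the flipped bit is at their intersection.

row 0, column 3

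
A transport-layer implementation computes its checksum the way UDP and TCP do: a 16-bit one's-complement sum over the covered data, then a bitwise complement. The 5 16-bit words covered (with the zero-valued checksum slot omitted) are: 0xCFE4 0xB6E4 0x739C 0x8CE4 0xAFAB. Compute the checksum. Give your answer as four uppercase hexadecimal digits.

C909

One's-complement addition (fold any carry out of bit 15 back into bit 0):
  0xCFE4 + 0xB6E4 = 0x186C8 → wrap carry → 0x86C9
  0x86C9 + 0x739C = 0x0FA65
  0xFA65 + 0x8CE4 = 0x18749 → wrap carry → 0x874A
  0x874A + 0xAFAB = 0x136F5 → wrap carry → 0x36F6
One's-complement sum = 0x36F6.
Checksum = ~0x36F6 & 0xFFFF = 0xC909.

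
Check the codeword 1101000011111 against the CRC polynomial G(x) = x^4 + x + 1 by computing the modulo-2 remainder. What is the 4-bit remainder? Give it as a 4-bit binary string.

Modulo-2 division of 1101000011111 by 10011:
  pos 0: 11010 XOR 10011 = 01001
  pos 1: 10010 XOR 10011 = 00001
  pos 5: 10011 XOR 10011 = 00000
Remainder = 0111 (nonzero — an error is detected).

0111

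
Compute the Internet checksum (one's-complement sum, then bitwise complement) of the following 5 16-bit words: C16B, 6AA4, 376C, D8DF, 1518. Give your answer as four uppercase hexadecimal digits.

One's-complement addition (fold any carry out of bit 15 back into bit 0):
  0xC16B + 0x6AA4 = 0x12C0F → wrap carry → 0x2C10
  0x2C10 + 0x376C = 0x0637C
  0x637C + 0xD8DF = 0x13C5B → wrap carry → 0x3C5C
  0x3C5C + 0x1518 = 0x05174
One's-complement sum = 0x5174.
Checksum = ~0x5174 & 0xFFFF = 0xAE8B.

AE8B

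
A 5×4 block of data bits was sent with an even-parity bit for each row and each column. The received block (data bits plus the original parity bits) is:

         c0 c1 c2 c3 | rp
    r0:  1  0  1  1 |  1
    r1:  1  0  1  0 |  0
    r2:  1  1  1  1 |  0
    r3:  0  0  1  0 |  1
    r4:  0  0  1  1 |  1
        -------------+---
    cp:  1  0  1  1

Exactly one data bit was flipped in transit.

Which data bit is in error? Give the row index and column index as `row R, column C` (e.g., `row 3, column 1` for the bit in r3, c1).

Recompute each row's even parity and compare to rp:
  r0: data parity 1, sent rp 1 → ok
  r1: data parity 0, sent rp 0 → ok
  r2: data parity 0, sent rp 0 → ok
  r3: data parity 1, sent rp 1 → ok
  r4: data parity 0, sent rp 1 → mismatch
Recompute each column's even parity and compare to cp:
  c0: data parity 1, sent cp 1 → ok
  c1: data parity 1, sent cp 0 → mismatch
  c2: data parity 1, sent cp 1 → ok
  c3: data parity 1, sent cp 1 → ok
Exactly one row (r4) and one column (c1) fail → the flipped bit is at their intersection.

row 4, column 1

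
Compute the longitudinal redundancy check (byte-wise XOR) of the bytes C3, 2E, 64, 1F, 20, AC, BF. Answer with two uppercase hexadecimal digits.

XOR the bytes together:
  start with 0xC3
  0xC3 ⊕ 0x2E = 0xED
  0xED ⊕ 0x64 = 0x89
  0x89 ⊕ 0x1F = 0x96
  0x96 ⊕ 0x20 = 0xB6
  0xB6 ⊕ 0xAC = 0x1A
  0x1A ⊕ 0xBF = 0xA5

A5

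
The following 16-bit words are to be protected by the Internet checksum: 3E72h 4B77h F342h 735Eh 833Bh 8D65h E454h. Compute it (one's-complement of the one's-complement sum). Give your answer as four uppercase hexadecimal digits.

One's-complement addition (fold any carry out of bit 15 back into bit 0):
  0x3E72 + 0x4B77 = 0x089E9
  0x89E9 + 0xF342 = 0x17D2B → wrap carry → 0x7D2C
  0x7D2C + 0x735E = 0x0F08A
  0xF08A + 0x833B = 0x173C5 → wrap carry → 0x73C6
  0x73C6 + 0x8D65 = 0x1012B → wrap carry → 0x012C
  0x012C + 0xE454 = 0x0E580
One's-complement sum = 0xE580.
Checksum = ~0xE580 & 0xFFFF = 0x1A7F.

1A7F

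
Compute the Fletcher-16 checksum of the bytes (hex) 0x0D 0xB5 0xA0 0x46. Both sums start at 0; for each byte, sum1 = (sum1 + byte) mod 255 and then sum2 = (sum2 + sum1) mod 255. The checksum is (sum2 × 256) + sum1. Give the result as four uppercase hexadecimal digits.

Running sums (mod 255):
  after byte 0 (0x0D): sum1=13, sum2=13
  after byte 1 (0xB5): sum1=194, sum2=207
  after byte 2 (0xA0): sum1=99, sum2=51
  after byte 3 (0x46): sum1=169, sum2=220
Checksum = sum2·256 + sum1 = 220·256 + 169 = 56489 = 0xDCA9.

DCA9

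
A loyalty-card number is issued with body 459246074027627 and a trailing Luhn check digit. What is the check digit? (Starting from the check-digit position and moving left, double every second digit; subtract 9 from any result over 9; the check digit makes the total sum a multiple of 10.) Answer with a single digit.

Partial digits right→left: 7 2 6 7 2 0 4 7 0 6 4 2 9 5 4
Double every second digit counting from the check-digit position (so the 1st, 3rd, 5th, ... of the partial from the right).
  doubled (with −9 where >9): 5 3 4 8 0 8 9 8 → sum 45
  kept as-is: 2 7 0 7 6 2 5 → sum 29
Total = 45 + 29 = 74.
Check digit = (10 − (74 mod 10)) mod 10 = 6.

6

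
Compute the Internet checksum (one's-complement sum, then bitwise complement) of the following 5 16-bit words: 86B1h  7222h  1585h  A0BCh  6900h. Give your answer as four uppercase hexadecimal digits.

E7E9

One's-complement addition (fold any carry out of bit 15 back into bit 0):
  0x86B1 + 0x7222 = 0x0F8D3
  0xF8D3 + 0x1585 = 0x10E58 → wrap carry → 0x0E59
  0x0E59 + 0xA0BC = 0x0AF15
  0xAF15 + 0x6900 = 0x11815 → wrap carry → 0x1816
One's-complement sum = 0x1816.
Checksum = ~0x1816 & 0xFFFF = 0xE7E9.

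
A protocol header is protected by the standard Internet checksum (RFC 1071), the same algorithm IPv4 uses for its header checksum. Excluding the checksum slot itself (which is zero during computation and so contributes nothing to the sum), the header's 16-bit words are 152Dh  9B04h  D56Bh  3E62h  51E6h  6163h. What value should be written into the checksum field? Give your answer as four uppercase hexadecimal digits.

88B6

One's-complement addition (fold any carry out of bit 15 back into bit 0):
  0x152D + 0x9B04 = 0x0B031
  0xB031 + 0xD56B = 0x1859C → wrap carry → 0x859D
  0x859D + 0x3E62 = 0x0C3FF
  0xC3FF + 0x51E6 = 0x115E5 → wrap carry → 0x15E6
  0x15E6 + 0x6163 = 0x07749
One's-complement sum = 0x7749.
Checksum = ~0x7749 & 0xFFFF = 0x88B6.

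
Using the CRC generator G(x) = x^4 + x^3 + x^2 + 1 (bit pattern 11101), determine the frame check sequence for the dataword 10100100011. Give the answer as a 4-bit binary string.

Append 4 zeros: 101001000110000. Divide by 11101 (XOR where the leading bit is 1):
  pos 0: 10100 XOR 11101 = 01001
  pos 1: 10011 XOR 11101 = 01110
  pos 2: 11100 XOR 11101 = 00001
  pos 6: 10011 XOR 11101 = 01110
  pos 7: 11100 XOR 11101 = 00001
Remainder (last 4 bits) = 1000. This is the CRC / FCS.

1000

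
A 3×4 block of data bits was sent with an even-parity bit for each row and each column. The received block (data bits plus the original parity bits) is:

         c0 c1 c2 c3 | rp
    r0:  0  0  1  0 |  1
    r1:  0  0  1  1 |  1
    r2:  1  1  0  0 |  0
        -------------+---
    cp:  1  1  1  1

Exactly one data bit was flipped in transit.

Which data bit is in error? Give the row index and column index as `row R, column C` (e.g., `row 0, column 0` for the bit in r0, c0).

Recompute each row's even parity and compare to rp:
  r0: data parity 1, sent rp 1 → ok
  r1: data parity 0, sent rp 1 → mismatch
  r2: data parity 0, sent rp 0 → ok
Recompute each column's even parity and compare to cp:
  c0: data parity 1, sent cp 1 → ok
  c1: data parity 1, sent cp 1 → ok
  c2: data parity 0, sent cp 1 → mismatch
  c3: data parity 1, sent cp 1 → ok
Exactly one row (r1) and one column (c2) fail → the flipped bit is at their intersection.

row 1, column 2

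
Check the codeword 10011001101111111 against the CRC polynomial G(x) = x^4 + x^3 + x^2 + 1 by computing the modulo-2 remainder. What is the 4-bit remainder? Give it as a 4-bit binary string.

0000

Modulo-2 division of 10011001101111111 by 11101:
  pos 0: 10011 XOR 11101 = 01110
  pos 1: 11100 XOR 11101 = 00001
  pos 5: 10110 XOR 11101 = 01011
  pos 6: 10111 XOR 11101 = 01010
  pos 7: 10101 XOR 11101 = 01000
  pos 8: 10001 XOR 11101 = 01100
  pos 9: 11001 XOR 11101 = 00100
  pos 11: 10011 XOR 11101 = 01110
  pos 12: 11101 XOR 11101 = 00000
Remainder = 0000 (zero — the frame passes the CRC check).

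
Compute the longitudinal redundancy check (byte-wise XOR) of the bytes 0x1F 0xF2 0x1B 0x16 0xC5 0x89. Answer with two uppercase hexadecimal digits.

AC

XOR the bytes together:
  start with 0x1F
  0x1F ⊕ 0xF2 = 0xED
  0xED ⊕ 0x1B = 0xF6
  0xF6 ⊕ 0x16 = 0xE0
  0xE0 ⊕ 0xC5 = 0x25
  0x25 ⊕ 0x89 = 0xAC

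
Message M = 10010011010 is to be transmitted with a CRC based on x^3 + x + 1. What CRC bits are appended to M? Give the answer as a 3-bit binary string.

Append 3 zeros: 10010011010000. Divide by 1011 (XOR where the leading bit is 1):
  pos 0: 1001 XOR 1011 = 0010
  pos 2: 1000 XOR 1011 = 0011
  pos 4: 1111 XOR 1011 = 0100
  pos 5: 1000 XOR 1011 = 0011
  pos 7: 1110 XOR 1011 = 0101
  pos 8: 1010 XOR 1011 = 0001
Remainder (last 3 bits) = 100. This is the CRC / FCS.

100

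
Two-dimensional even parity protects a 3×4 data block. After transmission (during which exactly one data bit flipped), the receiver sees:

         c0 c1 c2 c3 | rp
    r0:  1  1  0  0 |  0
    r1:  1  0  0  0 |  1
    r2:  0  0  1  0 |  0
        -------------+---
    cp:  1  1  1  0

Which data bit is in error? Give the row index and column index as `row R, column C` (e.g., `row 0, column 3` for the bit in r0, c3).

row 2, column 0

Recompute each row's even parity and compare to rp:
  r0: data parity 0, sent rp 0 → ok
  r1: data parity 1, sent rp 1 → ok
  r2: data parity 1, sent rp 0 → mismatch
Recompute each column's even parity and compare to cp:
  c0: data parity 0, sent cp 1 → mismatch
  c1: data parity 1, sent cp 1 → ok
  c2: data parity 1, sent cp 1 → ok
  c3: data parity 0, sent cp 0 → ok
Exactly one row (r2) and one column (c0) fail → the flipped bit is at their intersection.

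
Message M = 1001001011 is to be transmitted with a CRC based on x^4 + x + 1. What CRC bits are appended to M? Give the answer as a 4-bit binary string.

0100

Append 4 zeros: 10010010110000. Divide by 10011 (XOR where the leading bit is 1):
  pos 0: 10010 XOR 10011 = 00001
  pos 4: 10101 XOR 10011 = 00110
  pos 6: 11010 XOR 10011 = 01001
  pos 7: 10010 XOR 10011 = 00001
Remainder (last 4 bits) = 0100. This is the CRC / FCS.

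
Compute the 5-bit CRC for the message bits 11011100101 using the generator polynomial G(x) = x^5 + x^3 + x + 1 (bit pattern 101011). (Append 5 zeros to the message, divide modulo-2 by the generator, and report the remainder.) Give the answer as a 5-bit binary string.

11100

Append 5 zeros: 1101110010100000. Divide by 101011 (XOR where the leading bit is 1):
  pos 0: 110111 XOR 101011 = 011100
  pos 1: 111000 XOR 101011 = 010011
  pos 2: 100110 XOR 101011 = 001101
  pos 4: 110110 XOR 101011 = 011101
  pos 5: 111011 XOR 101011 = 010000
  pos 6: 100000 XOR 101011 = 001011
  pos 8: 101100 XOR 101011 = 000111
Remainder (last 5 bits) = 11100. This is the CRC / FCS.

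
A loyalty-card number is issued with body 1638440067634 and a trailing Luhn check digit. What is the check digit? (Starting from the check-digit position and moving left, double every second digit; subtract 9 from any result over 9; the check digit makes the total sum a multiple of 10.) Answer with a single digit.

Partial digits right→left: 4 3 6 7 6 0 0 4 4 8 3 6 1
Double every second digit counting from the check-digit position (so the 1st, 3rd, 5th, ... of the partial from the right).
  doubled (with −9 where >9): 8 3 3 0 8 6 2 → sum 30
  kept as-is: 3 7 0 4 8 6 → sum 28
Total = 30 + 28 = 58.
Check digit = (10 − (58 mod 10)) mod 10 = 2.

2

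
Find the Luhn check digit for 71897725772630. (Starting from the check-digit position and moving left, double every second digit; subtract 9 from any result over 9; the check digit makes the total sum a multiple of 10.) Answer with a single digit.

Partial digits right→left: 0 3 6 2 7 7 5 2 7 7 9 8 1 7
Double every second digit counting from the check-digit position (so the 1st, 3rd, 5th, ... of the partial from the right).
  doubled (with −9 where >9): 0 3 5 1 5 9 2 → sum 25
  kept as-is: 3 2 7 2 7 8 7 → sum 36
Total = 25 + 36 = 61.
Check digit = (10 − (61 mod 10)) mod 10 = 9.

9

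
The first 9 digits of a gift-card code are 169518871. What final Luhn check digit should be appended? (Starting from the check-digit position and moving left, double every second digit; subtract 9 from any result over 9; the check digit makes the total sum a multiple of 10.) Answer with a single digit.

2

Partial digits right→left: 1 7 8 8 1 5 9 6 1
Double every second digit counting from the check-digit position (so the 1st, 3rd, 5th, ... of the partial from the right).
  doubled (with −9 where >9): 2 7 2 9 2 → sum 22
  kept as-is: 7 8 5 6 → sum 26
Total = 22 + 26 = 48.
Check digit = (10 − (48 mod 10)) mod 10 = 2.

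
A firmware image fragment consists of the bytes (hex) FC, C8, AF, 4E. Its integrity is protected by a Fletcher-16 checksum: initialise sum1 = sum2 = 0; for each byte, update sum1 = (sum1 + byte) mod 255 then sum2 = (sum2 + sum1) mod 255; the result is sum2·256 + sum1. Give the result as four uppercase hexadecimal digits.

FBC3

Running sums (mod 255):
  after byte 0 (FC): sum1=252, sum2=252
  after byte 1 (C8): sum1=197, sum2=194
  after byte 2 (AF): sum1=117, sum2=56
  after byte 3 (4E): sum1=195, sum2=251
Checksum = sum2·256 + sum1 = 251·256 + 195 = 64451 = 0xFBC3.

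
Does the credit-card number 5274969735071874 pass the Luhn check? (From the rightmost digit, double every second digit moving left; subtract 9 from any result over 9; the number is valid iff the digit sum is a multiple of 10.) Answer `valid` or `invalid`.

valid

From the right, keep odd positions and double even positions (subtract 9 from any doubled value over 9):
  doubled (positions 2,4,...): 5 2 0 6 9 9 5 1 → sum 37
  kept (positions 1,3,...): 4 8 7 5 7 6 4 2 → sum 43
Total = 80.
80 mod 10 = 0, so the number is valid.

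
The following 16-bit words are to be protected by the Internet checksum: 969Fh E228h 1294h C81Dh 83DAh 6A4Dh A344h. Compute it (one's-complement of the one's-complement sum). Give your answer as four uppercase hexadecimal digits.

One's-complement addition (fold any carry out of bit 15 back into bit 0):
  0x969F + 0xE228 = 0x178C7 → wrap carry → 0x78C8
  0x78C8 + 0x1294 = 0x08B5C
  0x8B5C + 0xC81D = 0x15379 → wrap carry → 0x537A
  0x537A + 0x83DA = 0x0D754
  0xD754 + 0x6A4D = 0x141A1 → wrap carry → 0x41A2
  0x41A2 + 0xA344 = 0x0E4E6
One's-complement sum = 0xE4E6.
Checksum = ~0xE4E6 & 0xFFFF = 0x1B19.

1B19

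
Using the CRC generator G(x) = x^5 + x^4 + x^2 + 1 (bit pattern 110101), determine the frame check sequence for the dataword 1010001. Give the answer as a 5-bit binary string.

Append 5 zeros: 101000100000. Divide by 110101 (XOR where the leading bit is 1):
  pos 0: 101000 XOR 110101 = 011101
  pos 1: 111011 XOR 110101 = 001110
  pos 3: 111000 XOR 110101 = 001101
  pos 5: 110100 XOR 110101 = 000001
Remainder (last 5 bits) = 00010. This is the CRC / FCS.

00010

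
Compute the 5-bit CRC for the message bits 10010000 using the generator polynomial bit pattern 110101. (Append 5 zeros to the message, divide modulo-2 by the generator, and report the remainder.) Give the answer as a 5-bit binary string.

00101

Append 5 zeros: 1001000000000. Divide by 110101 (XOR where the leading bit is 1):
  pos 0: 100100 XOR 110101 = 010001
  pos 1: 100010 XOR 110101 = 010111
  pos 2: 101110 XOR 110101 = 011011
  pos 3: 110110 XOR 110101 = 000011
  pos 7: 110000 XOR 110101 = 000101
Remainder (last 5 bits) = 00101. This is the CRC / FCS.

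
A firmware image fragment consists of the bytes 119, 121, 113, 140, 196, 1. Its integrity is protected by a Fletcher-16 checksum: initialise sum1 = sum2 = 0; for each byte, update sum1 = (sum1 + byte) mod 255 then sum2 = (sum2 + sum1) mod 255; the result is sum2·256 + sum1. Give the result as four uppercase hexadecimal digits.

22B4

Running sums (mod 255):
  after byte 0 (119): sum1=119, sum2=119
  after byte 1 (121): sum1=240, sum2=104
  after byte 2 (113): sum1=98, sum2=202
  after byte 3 (140): sum1=238, sum2=185
  after byte 4 (196): sum1=179, sum2=109
  after byte 5 (1): sum1=180, sum2=34
Checksum = sum2·256 + sum1 = 34·256 + 180 = 8884 = 0x22B4.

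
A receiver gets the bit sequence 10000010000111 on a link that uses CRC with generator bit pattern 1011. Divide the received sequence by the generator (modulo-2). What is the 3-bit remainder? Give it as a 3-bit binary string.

011

Modulo-2 division of 10000010000111 by 1011:
  pos 0: 1000 XOR 1011 = 0011
  pos 2: 1100 XOR 1011 = 0111
  pos 3: 1111 XOR 1011 = 0100
  pos 4: 1000 XOR 1011 = 0011
  pos 6: 1100 XOR 1011 = 0111
  pos 7: 1110 XOR 1011 = 0101
  pos 8: 1011 XOR 1011 = 0000
Remainder = 011 (nonzero — an error is detected).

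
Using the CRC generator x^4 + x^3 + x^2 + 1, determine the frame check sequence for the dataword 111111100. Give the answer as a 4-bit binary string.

1011

Append 4 zeros: 1111111000000. Divide by 11101 (XOR where the leading bit is 1):
  pos 0: 11111 XOR 11101 = 00010
  pos 3: 10110 XOR 11101 = 01011
  pos 4: 10110 XOR 11101 = 01011
  pos 5: 10110 XOR 11101 = 01011
  pos 6: 10110 XOR 11101 = 01011
  pos 7: 10110 XOR 11101 = 01011
  pos 8: 10110 XOR 11101 = 01011
Remainder (last 4 bits) = 1011. This is the CRC / FCS.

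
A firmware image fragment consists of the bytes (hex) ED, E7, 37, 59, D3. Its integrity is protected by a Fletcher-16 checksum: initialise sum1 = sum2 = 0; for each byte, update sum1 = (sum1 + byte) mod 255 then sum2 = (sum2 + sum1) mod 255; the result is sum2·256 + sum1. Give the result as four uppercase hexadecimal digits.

713A

Running sums (mod 255):
  after byte 0 (ED): sum1=237, sum2=237
  after byte 1 (E7): sum1=213, sum2=195
  after byte 2 (37): sum1=13, sum2=208
  after byte 3 (59): sum1=102, sum2=55
  after byte 4 (D3): sum1=58, sum2=113
Checksum = sum2·256 + sum1 = 113·256 + 58 = 28986 = 0x713A.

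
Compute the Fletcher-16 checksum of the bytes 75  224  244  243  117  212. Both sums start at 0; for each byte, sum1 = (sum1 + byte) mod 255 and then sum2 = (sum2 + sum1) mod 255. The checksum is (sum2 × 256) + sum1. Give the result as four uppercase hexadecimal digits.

Running sums (mod 255):
  after byte 0 (75): sum1=75, sum2=75
  after byte 1 (224): sum1=44, sum2=119
  after byte 2 (244): sum1=33, sum2=152
  after byte 3 (243): sum1=21, sum2=173
  after byte 4 (117): sum1=138, sum2=56
  after byte 5 (212): sum1=95, sum2=151
Checksum = sum2·256 + sum1 = 151·256 + 95 = 38751 = 0x975F.

975F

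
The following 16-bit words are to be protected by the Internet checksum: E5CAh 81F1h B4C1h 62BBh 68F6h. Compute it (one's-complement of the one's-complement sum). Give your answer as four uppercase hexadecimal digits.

One's-complement addition (fold any carry out of bit 15 back into bit 0):
  0xE5CA + 0x81F1 = 0x167BB → wrap carry → 0x67BC
  0x67BC + 0xB4C1 = 0x11C7D → wrap carry → 0x1C7E
  0x1C7E + 0x62BB = 0x07F39
  0x7F39 + 0x68F6 = 0x0E82F
One's-complement sum = 0xE82F.
Checksum = ~0xE82F & 0xFFFF = 0x17D0.

17D0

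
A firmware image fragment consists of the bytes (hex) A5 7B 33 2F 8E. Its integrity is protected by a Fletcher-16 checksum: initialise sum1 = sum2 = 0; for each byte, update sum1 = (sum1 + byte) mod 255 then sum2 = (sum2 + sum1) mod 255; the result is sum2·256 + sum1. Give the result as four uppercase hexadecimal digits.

Running sums (mod 255):
  after byte 0 (A5): sum1=165, sum2=165
  after byte 1 (7B): sum1=33, sum2=198
  after byte 2 (33): sum1=84, sum2=27
  after byte 3 (2F): sum1=131, sum2=158
  after byte 4 (8E): sum1=18, sum2=176
Checksum = sum2·256 + sum1 = 176·256 + 18 = 45074 = 0xB012.

B012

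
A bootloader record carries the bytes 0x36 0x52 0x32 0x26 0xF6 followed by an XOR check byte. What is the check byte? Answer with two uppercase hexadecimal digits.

XOR the bytes together:
  start with 0x36
  0x36 ⊕ 0x52 = 0x64
  0x64 ⊕ 0x32 = 0x56
  0x56 ⊕ 0x26 = 0x70
  0x70 ⊕ 0xF6 = 0x86

86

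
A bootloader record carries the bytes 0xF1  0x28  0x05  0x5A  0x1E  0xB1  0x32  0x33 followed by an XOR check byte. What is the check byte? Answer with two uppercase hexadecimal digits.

XOR the bytes together:
  start with 0xF1
  0xF1 ⊕ 0x28 = 0xD9
  0xD9 ⊕ 0x05 = 0xDC
  0xDC ⊕ 0x5A = 0x86
  0x86 ⊕ 0x1E = 0x98
  0x98 ⊕ 0xB1 = 0x29
  0x29 ⊕ 0x32 = 0x1B
  0x1B ⊕ 0x33 = 0x28

28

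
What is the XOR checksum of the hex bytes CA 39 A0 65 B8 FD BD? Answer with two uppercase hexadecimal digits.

CE

XOR the bytes together:
  start with 0xCA
  0xCA ⊕ 0x39 = 0xF3
  0xF3 ⊕ 0xA0 = 0x53
  0x53 ⊕ 0x65 = 0x36
  0x36 ⊕ 0xB8 = 0x8E
  0x8E ⊕ 0xFD = 0x73
  0x73 ⊕ 0xBD = 0xCE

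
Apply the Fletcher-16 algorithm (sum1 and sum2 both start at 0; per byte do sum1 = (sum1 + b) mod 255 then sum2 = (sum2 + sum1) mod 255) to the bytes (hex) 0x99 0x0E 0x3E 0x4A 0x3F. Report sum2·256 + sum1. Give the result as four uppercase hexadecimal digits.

C66F

Running sums (mod 255):
  after byte 0 (0x99): sum1=153, sum2=153
  after byte 1 (0x0E): sum1=167, sum2=65
  after byte 2 (0x3E): sum1=229, sum2=39
  after byte 3 (0x4A): sum1=48, sum2=87
  after byte 4 (0x3F): sum1=111, sum2=198
Checksum = sum2·256 + sum1 = 198·256 + 111 = 50799 = 0xC66F.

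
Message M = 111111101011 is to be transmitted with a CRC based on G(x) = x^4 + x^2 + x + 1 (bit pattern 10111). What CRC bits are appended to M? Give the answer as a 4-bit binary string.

0101

Append 4 zeros: 1111111010110000. Divide by 10111 (XOR where the leading bit is 1):
  pos 0: 11111 XOR 10111 = 01000
  pos 1: 10001 XOR 10111 = 00110
  pos 3: 11010 XOR 10111 = 01101
  pos 4: 11011 XOR 10111 = 01100
  pos 5: 11000 XOR 10111 = 01111
  pos 6: 11111 XOR 10111 = 01000
  pos 7: 10001 XOR 10111 = 00110
  pos 9: 11000 XOR 10111 = 01111
  pos 10: 11110 XOR 10111 = 01001
  pos 11: 10010 XOR 10111 = 00101
Remainder (last 4 bits) = 0101. This is the CRC / FCS.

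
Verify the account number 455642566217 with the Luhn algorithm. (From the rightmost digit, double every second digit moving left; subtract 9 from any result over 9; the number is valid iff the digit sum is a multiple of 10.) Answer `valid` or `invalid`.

From the right, keep odd positions and double even positions (subtract 9 from any doubled value over 9):
  doubled (positions 2,4,...): 2 3 1 8 1 8 → sum 23
  kept (positions 1,3,...): 7 2 6 2 6 5 → sum 28
Total = 51.
51 mod 10 = 1, so the number is invalid.

invalid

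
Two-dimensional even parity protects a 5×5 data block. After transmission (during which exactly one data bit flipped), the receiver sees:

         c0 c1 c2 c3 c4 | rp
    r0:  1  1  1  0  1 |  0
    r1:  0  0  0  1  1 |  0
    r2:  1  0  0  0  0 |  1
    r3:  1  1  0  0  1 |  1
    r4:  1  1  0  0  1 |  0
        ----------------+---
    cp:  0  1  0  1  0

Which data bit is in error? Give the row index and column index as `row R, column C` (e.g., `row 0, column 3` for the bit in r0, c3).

Recompute each row's even parity and compare to rp:
  r0: data parity 0, sent rp 0 → ok
  r1: data parity 0, sent rp 0 → ok
  r2: data parity 1, sent rp 1 → ok
  r3: data parity 1, sent rp 1 → ok
  r4: data parity 1, sent rp 0 → mismatch
Recompute each column's even parity and compare to cp:
  c0: data parity 0, sent cp 0 → ok
  c1: data parity 1, sent cp 1 → ok
  c2: data parity 1, sent cp 0 → mismatch
  c3: data parity 1, sent cp 1 → ok
  c4: data parity 0, sent cp 0 → ok
Exactly one row (r4) and one column (c2) fail → the flipped bit is at their intersection.

row 4, column 2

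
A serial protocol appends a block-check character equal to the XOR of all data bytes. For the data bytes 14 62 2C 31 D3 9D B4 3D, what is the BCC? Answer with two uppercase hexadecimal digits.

AC

XOR the bytes together:
  start with 0x14
  0x14 ⊕ 0x62 = 0x76
  0x76 ⊕ 0x2C = 0x5A
  0x5A ⊕ 0x31 = 0x6B
  0x6B ⊕ 0xD3 = 0xB8
  0xB8 ⊕ 0x9D = 0x25
  0x25 ⊕ 0xB4 = 0x91
  0x91 ⊕ 0x3D = 0xAC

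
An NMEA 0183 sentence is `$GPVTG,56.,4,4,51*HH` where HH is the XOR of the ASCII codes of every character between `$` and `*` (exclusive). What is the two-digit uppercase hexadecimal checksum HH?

7B

XOR the ASCII codes of the payload characters:
  'G' = 0x47 → acc = 0x47
  'P' = 0x50 → acc = 0x17
  'V' = 0x56 → acc = 0x41
  'T' = 0x54 → acc = 0x15
  'G' = 0x47 → acc = 0x52
  ',' = 0x2C → acc = 0x7E
  '5' = 0x35 → acc = 0x4B
  '6' = 0x36 → acc = 0x7D
  '.' = 0x2E → acc = 0x53
  ',' = 0x2C → acc = 0x7F
  '4' = 0x34 → acc = 0x4B
  ',' = 0x2C → acc = 0x67
  '4' = 0x34 → acc = 0x53
  ',' = 0x2C → acc = 0x7F
  '5' = 0x35 → acc = 0x4A
  '1' = 0x31 → acc = 0x7B
Checksum = 0x7B.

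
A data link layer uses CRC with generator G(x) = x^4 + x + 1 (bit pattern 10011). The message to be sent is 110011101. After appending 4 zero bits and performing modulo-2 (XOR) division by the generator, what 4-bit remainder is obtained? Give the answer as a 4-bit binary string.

Append 4 zeros: 1100111010000. Divide by 10011 (XOR where the leading bit is 1):
  pos 0: 11001 XOR 10011 = 01010
  pos 1: 10101 XOR 10011 = 00110
  pos 3: 11010 XOR 10011 = 01001
  pos 4: 10011 XOR 10011 = 00000
Remainder (last 4 bits) = 0000. This is the CRC / FCS.

0000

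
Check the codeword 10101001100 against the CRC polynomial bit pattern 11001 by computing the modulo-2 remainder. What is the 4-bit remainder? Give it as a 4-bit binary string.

Modulo-2 division of 10101001100 by 11001:
  pos 0: 10101 XOR 11001 = 01100
  pos 1: 11000 XOR 11001 = 00001
  pos 5: 10110 XOR 11001 = 01111
  pos 6: 11110 XOR 11001 = 00111
Remainder = 0111 (nonzero — an error is detected).

0111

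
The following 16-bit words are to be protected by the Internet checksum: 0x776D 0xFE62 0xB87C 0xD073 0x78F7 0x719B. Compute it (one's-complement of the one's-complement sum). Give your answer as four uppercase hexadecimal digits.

One's-complement addition (fold any carry out of bit 15 back into bit 0):
  0x776D + 0xFE62 = 0x175CF → wrap carry → 0x75D0
  0x75D0 + 0xB87C = 0x12E4C → wrap carry → 0x2E4D
  0x2E4D + 0xD073 = 0x0FEC0
  0xFEC0 + 0x78F7 = 0x177B7 → wrap carry → 0x77B8
  0x77B8 + 0x719B = 0x0E953
One's-complement sum = 0xE953.
Checksum = ~0xE953 & 0xFFFF = 0x16AC.

16AC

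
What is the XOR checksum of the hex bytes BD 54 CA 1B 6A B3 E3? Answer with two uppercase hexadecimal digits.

XOR the bytes together:
  start with 0xBD
  0xBD ⊕ 0x54 = 0xE9
  0xE9 ⊕ 0xCA = 0x23
  0x23 ⊕ 0x1B = 0x38
  0x38 ⊕ 0x6A = 0x52
  0x52 ⊕ 0xB3 = 0xE1
  0xE1 ⊕ 0xE3 = 0x02

02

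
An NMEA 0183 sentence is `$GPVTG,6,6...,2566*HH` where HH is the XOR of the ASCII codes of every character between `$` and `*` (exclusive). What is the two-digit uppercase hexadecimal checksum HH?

XOR the ASCII codes of the payload characters:
  'G' = 0x47 → acc = 0x47
  'P' = 0x50 → acc = 0x17
  'V' = 0x56 → acc = 0x41
  'T' = 0x54 → acc = 0x15
  'G' = 0x47 → acc = 0x52
  ',' = 0x2C → acc = 0x7E
  '6' = 0x36 → acc = 0x48
  ',' = 0x2C → acc = 0x64
  '6' = 0x36 → acc = 0x52
  '.' = 0x2E → acc = 0x7C
  '.' = 0x2E → acc = 0x52
  '.' = 0x2E → acc = 0x7C
  ',' = 0x2C → acc = 0x50
  '2' = 0x32 → acc = 0x62
  '5' = 0x35 → acc = 0x57
  '6' = 0x36 → acc = 0x61
  '6' = 0x36 → acc = 0x57
Checksum = 0x57.

57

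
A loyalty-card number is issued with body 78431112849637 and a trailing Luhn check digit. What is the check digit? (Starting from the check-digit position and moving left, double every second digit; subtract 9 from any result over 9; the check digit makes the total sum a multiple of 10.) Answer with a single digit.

Partial digits right→left: 7 3 6 9 4 8 2 1 1 1 3 4 8 7
Double every second digit counting from the check-digit position (so the 1st, 3rd, 5th, ... of the partial from the right).
  doubled (with −9 where >9): 5 3 8 4 2 6 7 → sum 35
  kept as-is: 3 9 8 1 1 4 7 → sum 33
Total = 35 + 33 = 68.
Check digit = (10 − (68 mod 10)) mod 10 = 2.

2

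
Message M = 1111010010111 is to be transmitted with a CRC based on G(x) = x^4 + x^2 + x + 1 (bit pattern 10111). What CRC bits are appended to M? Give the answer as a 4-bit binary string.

Append 4 zeros: 11110100101110000. Divide by 10111 (XOR where the leading bit is 1):
  pos 0: 11110 XOR 10111 = 01001
  pos 1: 10011 XOR 10111 = 00100
  pos 3: 10000 XOR 10111 = 00111
  pos 5: 11110 XOR 10111 = 01001
  pos 6: 10011 XOR 10111 = 00100
  pos 8: 10011 XOR 10111 = 00100
  pos 10: 10000 XOR 10111 = 00111
  pos 12: 11100 XOR 10111 = 01011
Remainder (last 4 bits) = 1011. This is the CRC / FCS.

1011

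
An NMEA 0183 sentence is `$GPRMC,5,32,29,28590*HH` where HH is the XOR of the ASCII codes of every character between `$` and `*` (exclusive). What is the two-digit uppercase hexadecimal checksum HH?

XOR the ASCII codes of the payload characters:
  'G' = 0x47 → acc = 0x47
  'P' = 0x50 → acc = 0x17
  'R' = 0x52 → acc = 0x45
  'M' = 0x4D → acc = 0x08
  'C' = 0x43 → acc = 0x4B
  ',' = 0x2C → acc = 0x67
  '5' = 0x35 → acc = 0x52
  ',' = 0x2C → acc = 0x7E
  '3' = 0x33 → acc = 0x4D
  '2' = 0x32 → acc = 0x7F
  ',' = 0x2C → acc = 0x53
  '2' = 0x32 → acc = 0x61
  '9' = 0x39 → acc = 0x58
  ',' = 0x2C → acc = 0x74
  '2' = 0x32 → acc = 0x46
  '8' = 0x38 → acc = 0x7E
  '5' = 0x35 → acc = 0x4B
  '9' = 0x39 → acc = 0x72
  '0' = 0x30 → acc = 0x42
Checksum = 0x42.

42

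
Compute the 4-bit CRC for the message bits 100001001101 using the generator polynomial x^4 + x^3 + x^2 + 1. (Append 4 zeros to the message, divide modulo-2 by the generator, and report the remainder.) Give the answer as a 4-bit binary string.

1000

Append 4 zeros: 1000010011010000. Divide by 11101 (XOR where the leading bit is 1):
  pos 0: 10000 XOR 11101 = 01101
  pos 1: 11011 XOR 11101 = 00110
  pos 3: 11000 XOR 11101 = 00101
  pos 5: 10111 XOR 11101 = 01010
  pos 6: 10100 XOR 11101 = 01001
  pos 7: 10011 XOR 11101 = 01110
  pos 8: 11100 XOR 11101 = 00001
Remainder (last 4 bits) = 1000. This is the CRC / FCS.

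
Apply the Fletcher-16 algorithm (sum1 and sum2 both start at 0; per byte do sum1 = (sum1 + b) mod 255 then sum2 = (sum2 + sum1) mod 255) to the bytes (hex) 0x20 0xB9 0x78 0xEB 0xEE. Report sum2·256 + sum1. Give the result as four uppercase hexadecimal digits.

B72D

Running sums (mod 255):
  after byte 0 (0x20): sum1=32, sum2=32
  after byte 1 (0xB9): sum1=217, sum2=249
  after byte 2 (0x78): sum1=82, sum2=76
  after byte 3 (0xEB): sum1=62, sum2=138
  after byte 4 (0xEE): sum1=45, sum2=183
Checksum = sum2·256 + sum1 = 183·256 + 45 = 46893 = 0xB72D.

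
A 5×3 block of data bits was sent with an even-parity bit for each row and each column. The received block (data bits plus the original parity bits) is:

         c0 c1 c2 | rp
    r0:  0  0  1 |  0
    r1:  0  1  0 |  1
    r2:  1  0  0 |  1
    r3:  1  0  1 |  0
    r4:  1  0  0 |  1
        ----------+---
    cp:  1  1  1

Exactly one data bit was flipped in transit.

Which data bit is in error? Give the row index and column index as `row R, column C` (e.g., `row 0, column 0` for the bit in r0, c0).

Recompute each row's even parity and compare to rp:
  r0: data parity 1, sent rp 0 → mismatch
  r1: data parity 1, sent rp 1 → ok
  r2: data parity 1, sent rp 1 → ok
  r3: data parity 0, sent rp 0 → ok
  r4: data parity 1, sent rp 1 → ok
Recompute each column's even parity and compare to cp:
  c0: data parity 1, sent cp 1 → ok
  c1: data parity 1, sent cp 1 → ok
  c2: data parity 0, sent cp 1 → mismatch
Exactly one row (r0) and one column (c2) fail → the flipped bit is at their intersection.

row 0, column 2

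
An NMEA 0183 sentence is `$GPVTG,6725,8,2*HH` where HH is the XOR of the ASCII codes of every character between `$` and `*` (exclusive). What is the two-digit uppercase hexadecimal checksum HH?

XOR the ASCII codes of the payload characters:
  'G' = 0x47 → acc = 0x47
  'P' = 0x50 → acc = 0x17
  'V' = 0x56 → acc = 0x41
  'T' = 0x54 → acc = 0x15
  'G' = 0x47 → acc = 0x52
  ',' = 0x2C → acc = 0x7E
  '6' = 0x36 → acc = 0x48
  '7' = 0x37 → acc = 0x7F
  '2' = 0x32 → acc = 0x4D
  '5' = 0x35 → acc = 0x78
  ',' = 0x2C → acc = 0x54
  '8' = 0x38 → acc = 0x6C
  ',' = 0x2C → acc = 0x40
  '2' = 0x32 → acc = 0x72
Checksum = 0x72.

72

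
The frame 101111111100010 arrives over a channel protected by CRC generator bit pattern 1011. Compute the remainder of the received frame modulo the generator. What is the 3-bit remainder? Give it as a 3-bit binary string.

100

Modulo-2 division of 101111111100010 by 1011:
  pos 0: 1011 XOR 1011 = 0000
  pos 4: 1111 XOR 1011 = 0100
  pos 5: 1001 XOR 1011 = 0010
  pos 7: 1010 XOR 1011 = 0001
  pos 10: 1001 XOR 1011 = 0010
Remainder = 100 (nonzero — an error is detected).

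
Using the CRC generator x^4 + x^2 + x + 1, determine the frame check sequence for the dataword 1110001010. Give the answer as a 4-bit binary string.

Append 4 zeros: 11100010100000. Divide by 10111 (XOR where the leading bit is 1):
  pos 0: 11100 XOR 10111 = 01011
  pos 1: 10110 XOR 10111 = 00001
  pos 5: 11010 XOR 10111 = 01101
  pos 6: 11010 XOR 10111 = 01101
  pos 7: 11010 XOR 10111 = 01101
  pos 8: 11010 XOR 10111 = 01101
  pos 9: 11010 XOR 10111 = 01101
Remainder (last 4 bits) = 1101. This is the CRC / FCS.

1101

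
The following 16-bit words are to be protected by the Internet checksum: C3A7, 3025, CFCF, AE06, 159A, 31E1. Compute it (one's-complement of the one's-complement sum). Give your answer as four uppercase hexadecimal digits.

One's-complement addition (fold any carry out of bit 15 back into bit 0):
  0xC3A7 + 0x3025 = 0x0F3CC
  0xF3CC + 0xCFCF = 0x1C39B → wrap carry → 0xC39C
  0xC39C + 0xAE06 = 0x171A2 → wrap carry → 0x71A3
  0x71A3 + 0x159A = 0x0873D
  0x873D + 0x31E1 = 0x0B91E
One's-complement sum = 0xB91E.
Checksum = ~0xB91E & 0xFFFF = 0x46E1.

46E1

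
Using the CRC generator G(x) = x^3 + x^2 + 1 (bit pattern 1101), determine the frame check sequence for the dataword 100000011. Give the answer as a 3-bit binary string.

Append 3 zeros: 100000011000. Divide by 1101 (XOR where the leading bit is 1):
  pos 0: 1000 XOR 1101 = 0101
  pos 1: 1010 XOR 1101 = 0111
  pos 2: 1110 XOR 1101 = 0011
  pos 4: 1101 XOR 1101 = 0000
  pos 8: 1000 XOR 1101 = 0101
Remainder (last 3 bits) = 101. This is the CRC / FCS.

101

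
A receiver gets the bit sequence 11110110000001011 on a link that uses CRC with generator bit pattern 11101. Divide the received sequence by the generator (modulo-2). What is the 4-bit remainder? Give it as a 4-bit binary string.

0111

Modulo-2 division of 11110110000001011 by 11101:
  pos 0: 11110 XOR 11101 = 00011
  pos 3: 11110 XOR 11101 = 00011
  pos 6: 11000 XOR 11101 = 00101
  pos 8: 10100 XOR 11101 = 01001
  pos 9: 10011 XOR 11101 = 01110
  pos 10: 11100 XOR 11101 = 00001
Remainder = 0111 (nonzero — an error is detected).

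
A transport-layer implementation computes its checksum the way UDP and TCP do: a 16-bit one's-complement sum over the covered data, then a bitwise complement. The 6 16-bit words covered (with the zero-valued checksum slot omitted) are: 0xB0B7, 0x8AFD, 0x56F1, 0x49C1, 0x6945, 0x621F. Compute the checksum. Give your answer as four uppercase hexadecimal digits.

5833

One's-complement addition (fold any carry out of bit 15 back into bit 0):
  0xB0B7 + 0x8AFD = 0x13BB4 → wrap carry → 0x3BB5
  0x3BB5 + 0x56F1 = 0x092A6
  0x92A6 + 0x49C1 = 0x0DC67
  0xDC67 + 0x6945 = 0x145AC → wrap carry → 0x45AD
  0x45AD + 0x621F = 0x0A7CC
One's-complement sum = 0xA7CC.
Checksum = ~0xA7CC & 0xFFFF = 0x5833.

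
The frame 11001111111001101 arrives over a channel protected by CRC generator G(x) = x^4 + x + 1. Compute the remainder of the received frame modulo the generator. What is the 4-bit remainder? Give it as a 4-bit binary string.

0000

Modulo-2 division of 11001111111001101 by 10011:
  pos 0: 11001 XOR 10011 = 01010
  pos 1: 10101 XOR 10011 = 00110
  pos 3: 11011 XOR 10011 = 01000
  pos 4: 10001 XOR 10011 = 00010
  pos 7: 10110 XOR 10011 = 00101
  pos 9: 10101 XOR 10011 = 00110
  pos 11: 11010 XOR 10011 = 01001
  pos 12: 10011 XOR 10011 = 00000
Remainder = 0000 (zero — the frame passes the CRC check).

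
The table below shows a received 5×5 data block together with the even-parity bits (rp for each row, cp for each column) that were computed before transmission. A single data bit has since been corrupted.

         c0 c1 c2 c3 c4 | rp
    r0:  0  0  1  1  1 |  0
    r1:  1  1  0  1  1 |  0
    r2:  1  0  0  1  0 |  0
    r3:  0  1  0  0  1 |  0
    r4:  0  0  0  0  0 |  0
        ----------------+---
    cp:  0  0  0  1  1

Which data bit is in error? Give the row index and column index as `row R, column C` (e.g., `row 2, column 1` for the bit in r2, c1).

Recompute each row's even parity and compare to rp:
  r0: data parity 1, sent rp 0 → mismatch
  r1: data parity 0, sent rp 0 → ok
  r2: data parity 0, sent rp 0 → ok
  r3: data parity 0, sent rp 0 → ok
  r4: data parity 0, sent rp 0 → ok
Recompute each column's even parity and compare to cp:
  c0: data parity 0, sent cp 0 → ok
  c1: data parity 0, sent cp 0 → ok
  c2: data parity 1, sent cp 0 → mismatch
  c3: data parity 1, sent cp 1 → ok
  c4: data parity 1, sent cp 1 → ok
Exactly one row (r0) and one column (c2) fail → the flipped bit is at their intersection.

row 0, column 2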